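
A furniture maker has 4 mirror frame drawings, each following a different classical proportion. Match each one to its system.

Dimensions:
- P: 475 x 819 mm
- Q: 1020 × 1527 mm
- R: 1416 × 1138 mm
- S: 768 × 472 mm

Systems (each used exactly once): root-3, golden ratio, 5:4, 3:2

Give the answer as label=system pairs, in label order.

P=root-3, Q=3:2, R=5:4, S=golden ratio

Ratios: P ≈ 1.724; Q ≈ 1.497; R ≈ 1.244; S ≈ 1.627.
Targets: root-3 ≈ 1.732; golden ratio ≈ 1.618; 5:4 ≈ 1.250; 3:2 ≈ 1.500.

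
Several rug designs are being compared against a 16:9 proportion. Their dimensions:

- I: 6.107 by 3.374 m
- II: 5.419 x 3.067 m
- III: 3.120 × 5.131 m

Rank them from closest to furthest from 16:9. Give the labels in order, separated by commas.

II, I, III

Ratios: I = 6.107 / 3.374 ≈ 1.810; II = 5.419 / 3.067 ≈ 1.767; III = 5.131 / 3.120 ≈ 1.645.
|Δ from 1.778|: I 0.032; II 0.011; III 0.133.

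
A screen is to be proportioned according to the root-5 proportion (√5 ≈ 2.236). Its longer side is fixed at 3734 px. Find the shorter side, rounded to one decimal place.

1669.9 px

root-5 ≈ 2.23607.
Shorter side = 3734 ÷ 2.23607 ≈ 1669.894 → 1669.9 px.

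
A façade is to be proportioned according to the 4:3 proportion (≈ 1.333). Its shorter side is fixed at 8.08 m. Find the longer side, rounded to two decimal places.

10.77 m

4:3 ≈ 1.33333.
Longer side = 8.08 × 1.33333 ≈ 10.7733 → 10.77 m.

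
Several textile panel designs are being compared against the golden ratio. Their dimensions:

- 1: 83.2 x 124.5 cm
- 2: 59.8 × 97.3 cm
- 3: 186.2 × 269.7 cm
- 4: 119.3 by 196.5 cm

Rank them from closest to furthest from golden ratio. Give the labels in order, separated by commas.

2, 4, 1, 3

Ratios: 1 = 124.5 / 83.2 ≈ 1.496; 2 = 97.3 / 59.8 ≈ 1.627; 3 = 269.7 / 186.2 ≈ 1.448; 4 = 196.5 / 119.3 ≈ 1.647.
|Δ from 1.618|: 1 0.122; 2 0.009; 3 0.170; 4 0.029.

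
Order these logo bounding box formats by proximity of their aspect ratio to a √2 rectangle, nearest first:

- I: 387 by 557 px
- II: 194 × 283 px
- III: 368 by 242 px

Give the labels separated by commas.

I: 557/387 ≈ 1.439 → |1.439 − 1.414| = 0.025
II: 283/194 ≈ 1.459 → |1.459 − 1.414| = 0.045
III: 368/242 ≈ 1.521 → |1.521 − 1.414| = 0.107

I, II, III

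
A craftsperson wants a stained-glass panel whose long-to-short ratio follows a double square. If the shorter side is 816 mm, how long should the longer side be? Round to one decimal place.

1632.0 mm

2:1 = 2.00000.
Longer side = 816 × 2.00000 ≈ 1632.000 → 1632.0 mm.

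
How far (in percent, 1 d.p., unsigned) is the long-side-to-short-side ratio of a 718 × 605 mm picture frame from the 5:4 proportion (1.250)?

Ratio = 718 / 605 ≈ 1.1868.
Ideal 5:4 = 1.2500. |1.1868 − 1.2500| / 1.2500 ≈ 5.06% → 5.1%.

5.1%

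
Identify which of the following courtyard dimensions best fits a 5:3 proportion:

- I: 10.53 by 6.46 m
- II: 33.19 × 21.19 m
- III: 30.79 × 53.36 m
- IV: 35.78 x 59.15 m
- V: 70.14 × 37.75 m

IV

Target 5:3 ≈ 1.667.
I: 1.630 (Δ0.037)  II: 1.566 (Δ0.101)  III: 1.733 (Δ0.066)  IV: 1.653 (Δ0.014)  V: 1.858 (Δ0.191)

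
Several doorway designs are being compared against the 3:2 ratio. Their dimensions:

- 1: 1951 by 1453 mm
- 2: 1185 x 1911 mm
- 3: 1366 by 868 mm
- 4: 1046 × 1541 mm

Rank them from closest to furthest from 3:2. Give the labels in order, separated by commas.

1: 1951/1453 ≈ 1.343 → |1.343 − 1.500| = 0.157
2: 1911/1185 ≈ 1.613 → |1.613 − 1.500| = 0.113
3: 1366/868 ≈ 1.574 → |1.574 − 1.500| = 0.074
4: 1541/1046 ≈ 1.473 → |1.473 − 1.500| = 0.027

4, 3, 2, 1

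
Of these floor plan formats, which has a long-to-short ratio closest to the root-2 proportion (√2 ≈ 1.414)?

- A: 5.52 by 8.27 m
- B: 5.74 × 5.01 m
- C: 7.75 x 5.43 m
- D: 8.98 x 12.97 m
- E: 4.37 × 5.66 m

Target root-2 ≈ 1.414.
A: 1.498 (Δ0.084)  B: 1.146 (Δ0.268)  C: 1.427 (Δ0.013)  D: 1.444 (Δ0.030)  E: 1.295 (Δ0.119)

C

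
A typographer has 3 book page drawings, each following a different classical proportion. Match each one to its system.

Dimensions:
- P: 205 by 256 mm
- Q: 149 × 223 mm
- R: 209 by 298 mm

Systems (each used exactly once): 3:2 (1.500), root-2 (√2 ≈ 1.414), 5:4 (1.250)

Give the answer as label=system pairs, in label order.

P=5:4, Q=3:2, R=root-2

P = 256/205 ≈ 1.249 → 5:4 (1.250)
Q = 223/149 ≈ 1.497 → 3:2 (1.500)
R = 298/209 ≈ 1.426 → root-2 (1.414)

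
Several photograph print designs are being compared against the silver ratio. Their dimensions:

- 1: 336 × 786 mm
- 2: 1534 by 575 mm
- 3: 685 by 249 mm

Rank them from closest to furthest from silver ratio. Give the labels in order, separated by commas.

1: 786/336 ≈ 2.339 → |2.339 − 2.414| = 0.075
2: 1534/575 ≈ 2.668 → |2.668 − 2.414| = 0.254
3: 685/249 ≈ 2.751 → |2.751 − 2.414| = 0.337

1, 2, 3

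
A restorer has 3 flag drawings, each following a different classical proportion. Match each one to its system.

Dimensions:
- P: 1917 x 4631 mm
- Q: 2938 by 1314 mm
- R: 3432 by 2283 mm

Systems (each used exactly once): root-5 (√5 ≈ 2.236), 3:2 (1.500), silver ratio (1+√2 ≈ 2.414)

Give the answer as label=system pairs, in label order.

P=silver ratio, Q=root-5, R=3:2

P = 4631/1917 ≈ 2.416 → silver ratio (2.414)
Q = 2938/1314 ≈ 2.236 → root-5 (2.236)
R = 3432/2283 ≈ 1.503 → 3:2 (1.500)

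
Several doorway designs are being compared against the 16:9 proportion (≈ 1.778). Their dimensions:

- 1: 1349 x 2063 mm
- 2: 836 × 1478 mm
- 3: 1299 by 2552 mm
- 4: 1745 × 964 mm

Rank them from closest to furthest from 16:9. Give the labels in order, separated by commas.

1: 2063/1349 ≈ 1.529 → |1.529 − 1.778| = 0.249
2: 1478/836 ≈ 1.768 → |1.768 − 1.778| = 0.010
3: 2552/1299 ≈ 1.965 → |1.965 − 1.778| = 0.187
4: 1745/964 ≈ 1.810 → |1.810 − 1.778| = 0.032

2, 4, 3, 1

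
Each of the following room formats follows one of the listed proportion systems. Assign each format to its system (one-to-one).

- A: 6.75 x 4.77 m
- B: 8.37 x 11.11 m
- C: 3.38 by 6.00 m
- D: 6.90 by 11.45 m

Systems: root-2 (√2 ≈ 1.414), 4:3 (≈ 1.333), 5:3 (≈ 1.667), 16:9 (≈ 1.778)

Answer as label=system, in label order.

A=root-2, B=4:3, C=16:9, D=5:3

A = 6.75/4.77 ≈ 1.415 → root-2 (1.414)
B = 11.11/8.37 ≈ 1.327 → 4:3 (1.333)
C = 6.00/3.38 ≈ 1.775 → 16:9 (1.778)
D = 11.45/6.90 ≈ 1.659 → 5:3 (1.667)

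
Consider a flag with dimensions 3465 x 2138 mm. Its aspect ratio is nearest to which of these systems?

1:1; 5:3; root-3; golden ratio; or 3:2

golden ratio

Ratio = 3465 / 2138 ≈ 1.621.
Distances: 1:1 1.000 (Δ 0.621); 5:3 1.667 (Δ 0.046); root-3 1.732 (Δ 0.111); golden ratio 1.618 (Δ 0.003); 3:2 1.500 (Δ 0.121).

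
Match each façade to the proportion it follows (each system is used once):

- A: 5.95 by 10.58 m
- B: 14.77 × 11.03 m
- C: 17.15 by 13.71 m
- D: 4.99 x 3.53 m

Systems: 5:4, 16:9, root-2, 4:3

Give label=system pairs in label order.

Ratios: A ≈ 1.778; B ≈ 1.339; C ≈ 1.251; D ≈ 1.414.
Targets: 5:4 ≈ 1.250; 16:9 ≈ 1.778; root-2 ≈ 1.414; 4:3 ≈ 1.333.

A=16:9, B=4:3, C=5:4, D=root-2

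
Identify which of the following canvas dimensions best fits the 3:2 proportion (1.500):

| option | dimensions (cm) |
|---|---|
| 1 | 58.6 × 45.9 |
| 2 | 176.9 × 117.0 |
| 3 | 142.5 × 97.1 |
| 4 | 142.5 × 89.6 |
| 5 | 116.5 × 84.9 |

Ratios (long/short): 1 ≈ 1.277; 2 ≈ 1.512; 3 ≈ 1.468; 4 ≈ 1.590; 5 ≈ 1.372.
3:2 ≈ 1.500; option 2 is nearest (Δ 0.012).

2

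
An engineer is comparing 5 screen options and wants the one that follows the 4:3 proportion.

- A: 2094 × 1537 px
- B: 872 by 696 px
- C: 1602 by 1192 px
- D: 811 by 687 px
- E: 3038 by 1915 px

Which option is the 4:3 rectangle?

C

Ratios (long/short): A ≈ 1.362; B ≈ 1.253; C ≈ 1.344; D ≈ 1.180; E ≈ 1.586.
4:3 ≈ 1.333; option C is nearest (Δ 0.011).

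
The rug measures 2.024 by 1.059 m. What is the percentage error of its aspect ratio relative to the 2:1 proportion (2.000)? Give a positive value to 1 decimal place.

Ratio = 2.024 / 1.059 ≈ 1.9112.
Ideal 2:1 = 2.0000. |1.9112 − 2.0000| / 2.0000 ≈ 4.44% → 4.4%.

4.4%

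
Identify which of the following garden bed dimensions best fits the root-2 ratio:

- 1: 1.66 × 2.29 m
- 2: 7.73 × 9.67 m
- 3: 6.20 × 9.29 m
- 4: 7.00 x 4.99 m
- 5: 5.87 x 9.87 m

Target root-2 ≈ 1.414.
1: 1.380 (Δ0.034)  2: 1.251 (Δ0.163)  3: 1.498 (Δ0.084)  4: 1.403 (Δ0.011)  5: 1.681 (Δ0.267)

4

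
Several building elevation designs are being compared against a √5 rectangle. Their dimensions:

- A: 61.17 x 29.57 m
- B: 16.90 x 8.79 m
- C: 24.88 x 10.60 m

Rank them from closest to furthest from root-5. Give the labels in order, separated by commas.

C, A, B

A: 61.17/29.57 ≈ 2.069 → |2.069 − 2.236| = 0.167
B: 16.90/8.79 ≈ 1.923 → |1.923 − 2.236| = 0.313
C: 24.88/10.60 ≈ 2.347 → |2.347 − 2.236| = 0.111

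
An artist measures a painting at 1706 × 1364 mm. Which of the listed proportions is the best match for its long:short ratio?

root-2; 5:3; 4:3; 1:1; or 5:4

1706/1364 ≈ 1.251. Nearest candidates are 5:4 (1.250, off by 0.001) and 4:3 (1.333, off by 0.082).

5:4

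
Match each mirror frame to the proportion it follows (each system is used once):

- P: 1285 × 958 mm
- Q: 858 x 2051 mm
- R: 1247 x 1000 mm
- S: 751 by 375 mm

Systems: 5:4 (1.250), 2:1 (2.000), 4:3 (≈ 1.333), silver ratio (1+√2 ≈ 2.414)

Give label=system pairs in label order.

P = 1285/958 ≈ 1.341 → 4:3 (1.333)
Q = 2051/858 ≈ 2.390 → silver ratio (2.414)
R = 1247/1000 ≈ 1.247 → 5:4 (1.250)
S = 751/375 ≈ 2.003 → 2:1 (2.000)

P=4:3, Q=silver ratio, R=5:4, S=2:1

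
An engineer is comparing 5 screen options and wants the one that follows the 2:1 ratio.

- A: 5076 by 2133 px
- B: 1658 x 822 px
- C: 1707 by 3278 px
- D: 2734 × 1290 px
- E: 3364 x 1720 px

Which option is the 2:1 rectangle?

Ratios (long/short): A ≈ 2.380; B ≈ 2.017; C ≈ 1.920; D ≈ 2.119; E ≈ 1.956.
2:1 ≈ 2.000; option B is nearest (Δ 0.017).

B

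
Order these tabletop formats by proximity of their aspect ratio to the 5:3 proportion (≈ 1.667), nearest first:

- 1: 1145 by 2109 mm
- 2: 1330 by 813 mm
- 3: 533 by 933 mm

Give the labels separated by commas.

2, 3, 1

1: 2109/1145 ≈ 1.842 → |1.842 − 1.667| = 0.175
2: 1330/813 ≈ 1.636 → |1.636 − 1.667| = 0.031
3: 933/533 ≈ 1.750 → |1.750 − 1.667| = 0.083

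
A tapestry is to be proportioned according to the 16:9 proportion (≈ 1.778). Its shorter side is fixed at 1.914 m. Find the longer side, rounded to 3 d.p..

16:9 ≈ 1.77778.
Longer side = 1.914 × 1.77778 ≈ 3.40267 → 3.403 m.

3.403 m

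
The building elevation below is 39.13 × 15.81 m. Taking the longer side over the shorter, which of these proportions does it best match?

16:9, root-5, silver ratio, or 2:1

Ratio = 39.13 / 15.81 ≈ 2.475.
Distances: 16:9 1.778 (Δ 0.697); root-5 2.236 (Δ 0.239); silver ratio 2.414 (Δ 0.061); 2:1 2.000 (Δ 0.475).

silver ratio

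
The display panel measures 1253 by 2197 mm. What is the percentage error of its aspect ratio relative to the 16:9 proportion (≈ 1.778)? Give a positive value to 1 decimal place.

1.4%

Ratio = 2197 / 1253 ≈ 1.7534.
Ideal 16:9 ≈ 1.7778. |1.7534 − 1.7778| / 1.7778 ≈ 1.37% → 1.4%.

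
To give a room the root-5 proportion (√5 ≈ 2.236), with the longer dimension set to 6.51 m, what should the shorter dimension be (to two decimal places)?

2.91 m

root-5 ≈ 2.23607.
Shorter side = 6.51 ÷ 2.23607 ≈ 2.9114 → 2.91 m.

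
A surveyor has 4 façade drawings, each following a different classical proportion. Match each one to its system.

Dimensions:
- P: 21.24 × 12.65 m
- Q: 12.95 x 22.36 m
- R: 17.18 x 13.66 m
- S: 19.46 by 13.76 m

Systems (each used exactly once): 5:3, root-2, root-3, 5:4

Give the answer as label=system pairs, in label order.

Ratios: P ≈ 1.679; Q ≈ 1.727; R ≈ 1.258; S ≈ 1.414.
Targets: 5:3 ≈ 1.667; root-2 ≈ 1.414; root-3 ≈ 1.732; 5:4 ≈ 1.250.

P=5:3, Q=root-3, R=5:4, S=root-2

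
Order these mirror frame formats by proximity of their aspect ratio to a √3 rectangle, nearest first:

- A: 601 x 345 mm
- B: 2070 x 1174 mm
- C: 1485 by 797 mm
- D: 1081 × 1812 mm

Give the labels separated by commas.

A, B, D, C

A: 601/345 ≈ 1.742 → |1.742 − 1.732| = 0.010
B: 2070/1174 ≈ 1.763 → |1.763 − 1.732| = 0.031
C: 1485/797 ≈ 1.863 → |1.863 − 1.732| = 0.131
D: 1812/1081 ≈ 1.676 → |1.676 − 1.732| = 0.056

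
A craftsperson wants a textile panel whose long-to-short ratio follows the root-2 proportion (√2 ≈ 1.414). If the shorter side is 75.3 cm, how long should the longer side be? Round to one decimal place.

106.5 cm

root-2 ≈ 1.41421.
Longer side = 75.3 × 1.41421 ≈ 106.490 → 106.5 cm.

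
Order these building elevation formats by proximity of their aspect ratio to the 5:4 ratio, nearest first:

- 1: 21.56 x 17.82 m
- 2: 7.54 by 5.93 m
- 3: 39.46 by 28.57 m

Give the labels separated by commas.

Ratios: 1 = 21.56 / 17.82 ≈ 1.210; 2 = 7.54 / 5.93 ≈ 1.272; 3 = 39.46 / 28.57 ≈ 1.381.
|Δ from 1.250|: 1 0.040; 2 0.022; 3 0.131.

2, 1, 3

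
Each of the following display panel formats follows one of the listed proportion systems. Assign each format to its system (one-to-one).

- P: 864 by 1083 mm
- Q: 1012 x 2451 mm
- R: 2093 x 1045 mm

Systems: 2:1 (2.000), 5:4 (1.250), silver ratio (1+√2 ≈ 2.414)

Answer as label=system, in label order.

P=5:4, Q=silver ratio, R=2:1

P = 1083/864 ≈ 1.253 → 5:4 (1.250)
Q = 2451/1012 ≈ 2.422 → silver ratio (2.414)
R = 2093/1045 ≈ 2.003 → 2:1 (2.000)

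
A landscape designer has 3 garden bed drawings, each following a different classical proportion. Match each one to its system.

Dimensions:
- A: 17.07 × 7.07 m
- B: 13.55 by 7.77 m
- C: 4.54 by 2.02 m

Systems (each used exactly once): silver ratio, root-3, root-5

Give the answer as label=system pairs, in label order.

A=silver ratio, B=root-3, C=root-5

A = 17.07/7.07 ≈ 2.414 → silver ratio (2.414)
B = 13.55/7.77 ≈ 1.744 → root-3 (1.732)
C = 4.54/2.02 ≈ 2.248 → root-5 (2.236)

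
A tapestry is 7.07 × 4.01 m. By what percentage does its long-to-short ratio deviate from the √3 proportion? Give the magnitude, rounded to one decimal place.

Ratio = 7.07 / 4.01 ≈ 1.7631.
Ideal root-3 ≈ 1.7321. |1.7631 − 1.7321| / 1.7321 ≈ 1.79% → 1.8%.

1.8%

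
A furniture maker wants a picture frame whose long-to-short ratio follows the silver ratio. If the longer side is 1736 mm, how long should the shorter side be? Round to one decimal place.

719.1 mm

silver ratio ≈ 2.41421.
Shorter side = 1736 ÷ 2.41421 ≈ 719.076 → 719.1 mm.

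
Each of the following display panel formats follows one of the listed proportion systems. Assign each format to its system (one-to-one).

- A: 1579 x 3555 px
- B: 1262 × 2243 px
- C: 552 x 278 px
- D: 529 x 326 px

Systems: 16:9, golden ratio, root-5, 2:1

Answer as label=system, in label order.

A=root-5, B=16:9, C=2:1, D=golden ratio

Ratios: A ≈ 2.251; B ≈ 1.777; C ≈ 1.986; D ≈ 1.623.
Targets: 16:9 ≈ 1.778; golden ratio ≈ 1.618; root-5 ≈ 2.236; 2:1 ≈ 2.000.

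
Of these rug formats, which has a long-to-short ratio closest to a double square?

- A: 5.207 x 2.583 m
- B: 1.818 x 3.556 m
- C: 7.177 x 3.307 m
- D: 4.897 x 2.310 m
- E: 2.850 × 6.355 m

A

Ratios (long/short): A ≈ 2.016; B ≈ 1.956; C ≈ 2.170; D ≈ 2.120; E ≈ 2.230.
2:1 ≈ 2.000; option A is nearest (Δ 0.016).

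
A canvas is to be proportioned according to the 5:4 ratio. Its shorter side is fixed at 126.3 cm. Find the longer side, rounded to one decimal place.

157.9 cm

5:4 = 1.25000.
Longer side = 126.3 × 1.25000 ≈ 157.875 → 157.9 cm.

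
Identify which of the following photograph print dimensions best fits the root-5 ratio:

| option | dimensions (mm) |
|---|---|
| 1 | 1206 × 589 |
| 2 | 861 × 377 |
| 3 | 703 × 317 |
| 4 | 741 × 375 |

3

Ratios (long/short): 1 ≈ 2.048; 2 ≈ 2.284; 3 ≈ 2.218; 4 ≈ 1.976.
root-5 ≈ 2.236; option 3 is nearest (Δ 0.018).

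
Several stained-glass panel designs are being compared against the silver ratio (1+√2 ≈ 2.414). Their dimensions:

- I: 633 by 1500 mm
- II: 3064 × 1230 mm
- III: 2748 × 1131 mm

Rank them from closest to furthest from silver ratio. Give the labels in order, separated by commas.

Ratios: I = 1500 / 633 ≈ 2.370; II = 3064 / 1230 ≈ 2.491; III = 2748 / 1131 ≈ 2.430.
|Δ from 2.414|: I 0.044; II 0.077; III 0.016.

III, I, II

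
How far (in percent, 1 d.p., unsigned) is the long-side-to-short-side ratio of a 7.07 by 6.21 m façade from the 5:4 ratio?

8.9%

Ratio = 7.07 / 6.21 ≈ 1.1385.
Ideal 5:4 = 1.2500. |1.1385 − 1.2500| / 1.2500 ≈ 8.92% → 8.9%.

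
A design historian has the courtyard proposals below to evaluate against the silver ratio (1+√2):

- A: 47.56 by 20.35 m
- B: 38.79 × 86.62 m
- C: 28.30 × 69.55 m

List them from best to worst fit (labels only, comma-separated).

C, A, B

A: 47.56/20.35 ≈ 2.337 → |2.337 − 2.414| = 0.077
B: 86.62/38.79 ≈ 2.233 → |2.233 − 2.414| = 0.181
C: 69.55/28.30 ≈ 2.458 → |2.458 − 2.414| = 0.044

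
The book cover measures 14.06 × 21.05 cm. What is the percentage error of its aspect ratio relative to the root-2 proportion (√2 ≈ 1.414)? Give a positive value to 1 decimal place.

Ratio = 21.05 / 14.06 ≈ 1.4972.
Ideal root-2 ≈ 1.4142. |1.4972 − 1.4142| / 1.4142 ≈ 5.87% → 5.9%.

5.9%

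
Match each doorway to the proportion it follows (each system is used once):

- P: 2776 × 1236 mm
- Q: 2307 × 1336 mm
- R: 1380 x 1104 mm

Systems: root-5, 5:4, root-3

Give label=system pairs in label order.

P = 2776/1236 ≈ 2.246 → root-5 (2.236)
Q = 2307/1336 ≈ 1.727 → root-3 (1.732)
R = 1380/1104 ≈ 1.250 → 5:4 (1.250)

P=root-5, Q=root-3, R=5:4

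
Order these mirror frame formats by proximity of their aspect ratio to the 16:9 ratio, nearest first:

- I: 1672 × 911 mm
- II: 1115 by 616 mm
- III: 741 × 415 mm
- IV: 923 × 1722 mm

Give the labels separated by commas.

Ratios: I = 1672 / 911 ≈ 1.835; II = 1115 / 616 ≈ 1.810; III = 741 / 415 ≈ 1.786; IV = 1722 / 923 ≈ 1.866.
|Δ from 1.778|: I 0.057; II 0.032; III 0.008; IV 0.088.

III, II, I, IV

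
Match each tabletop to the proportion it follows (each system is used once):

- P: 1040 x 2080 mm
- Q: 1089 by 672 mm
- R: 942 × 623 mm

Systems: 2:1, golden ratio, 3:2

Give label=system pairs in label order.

P=2:1, Q=golden ratio, R=3:2

P = 2080/1040 ≈ 2.000 → 2:1 (2.000)
Q = 1089/672 ≈ 1.621 → golden ratio (1.618)
R = 942/623 ≈ 1.512 → 3:2 (1.500)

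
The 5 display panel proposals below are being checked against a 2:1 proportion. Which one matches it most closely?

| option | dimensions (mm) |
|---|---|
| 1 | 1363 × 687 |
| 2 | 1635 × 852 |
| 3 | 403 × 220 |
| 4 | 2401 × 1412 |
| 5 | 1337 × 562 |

1

Target 2:1 ≈ 2.000.
1: 1.984 (Δ0.016)  2: 1.919 (Δ0.081)  3: 1.832 (Δ0.168)  4: 1.700 (Δ0.300)  5: 2.379 (Δ0.379)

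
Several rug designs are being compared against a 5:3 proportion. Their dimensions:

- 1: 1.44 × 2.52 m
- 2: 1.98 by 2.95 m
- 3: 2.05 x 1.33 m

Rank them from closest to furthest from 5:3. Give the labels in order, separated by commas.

Ratios: 1 = 2.52 / 1.44 ≈ 1.750; 2 = 2.95 / 1.98 ≈ 1.490; 3 = 2.05 / 1.33 ≈ 1.541.
|Δ from 1.667|: 1 0.083; 2 0.177; 3 0.126.

1, 3, 2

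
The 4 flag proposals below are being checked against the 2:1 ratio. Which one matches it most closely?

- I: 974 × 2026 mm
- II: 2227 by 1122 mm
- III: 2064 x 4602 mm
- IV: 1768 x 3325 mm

Target 2:1 ≈ 2.000.
I: 2.080 (Δ0.080)  II: 1.985 (Δ0.015)  III: 2.230 (Δ0.230)  IV: 1.881 (Δ0.119)

II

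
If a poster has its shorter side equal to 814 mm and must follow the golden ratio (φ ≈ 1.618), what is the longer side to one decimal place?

golden ratio ≈ 1.61803.
Longer side = 814 × 1.61803 ≈ 1317.076 → 1317.1 mm.

1317.1 mm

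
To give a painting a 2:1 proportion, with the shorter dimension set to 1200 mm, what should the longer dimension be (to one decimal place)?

2400.0 mm

2:1 = 2.00000.
Longer side = 1200 × 2.00000 ≈ 2400.000 → 2400.0 mm.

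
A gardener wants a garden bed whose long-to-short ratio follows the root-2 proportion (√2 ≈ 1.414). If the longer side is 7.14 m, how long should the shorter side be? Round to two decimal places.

5.05 m

root-2 ≈ 1.41421.
Shorter side = 7.14 ÷ 1.41421 ≈ 5.0488 → 5.05 m.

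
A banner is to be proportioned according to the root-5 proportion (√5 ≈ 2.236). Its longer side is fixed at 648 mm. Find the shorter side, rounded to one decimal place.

289.8 mm

root-5 ≈ 2.23607.
Shorter side = 648 ÷ 2.23607 ≈ 289.794 → 289.8 mm.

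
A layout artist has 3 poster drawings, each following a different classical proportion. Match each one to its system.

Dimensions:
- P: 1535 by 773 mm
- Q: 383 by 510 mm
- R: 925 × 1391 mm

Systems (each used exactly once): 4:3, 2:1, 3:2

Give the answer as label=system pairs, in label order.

P = 1535/773 ≈ 1.986 → 2:1 (2.000)
Q = 510/383 ≈ 1.332 → 4:3 (1.333)
R = 1391/925 ≈ 1.504 → 3:2 (1.500)

P=2:1, Q=4:3, R=3:2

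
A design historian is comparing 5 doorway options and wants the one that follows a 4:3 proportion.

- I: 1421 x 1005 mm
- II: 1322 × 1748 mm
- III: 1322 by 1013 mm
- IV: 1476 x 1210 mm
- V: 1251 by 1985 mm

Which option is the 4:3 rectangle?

Ratios (long/short): I ≈ 1.414; II ≈ 1.322; III ≈ 1.305; IV ≈ 1.220; V ≈ 1.587.
4:3 ≈ 1.333; option II is nearest (Δ 0.011).

II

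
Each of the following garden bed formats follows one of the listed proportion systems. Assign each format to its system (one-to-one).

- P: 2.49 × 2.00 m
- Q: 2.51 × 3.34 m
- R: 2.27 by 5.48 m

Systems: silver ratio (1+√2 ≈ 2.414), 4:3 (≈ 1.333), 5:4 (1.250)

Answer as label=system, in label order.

P=5:4, Q=4:3, R=silver ratio

Ratios: P ≈ 1.245; Q ≈ 1.331; R ≈ 2.414.
Targets: silver ratio ≈ 2.414; 4:3 ≈ 1.333; 5:4 ≈ 1.250.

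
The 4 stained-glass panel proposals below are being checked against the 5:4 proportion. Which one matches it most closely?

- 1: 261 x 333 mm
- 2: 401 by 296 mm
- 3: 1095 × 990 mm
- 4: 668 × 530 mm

4

Target 5:4 ≈ 1.250.
1: 1.276 (Δ0.026)  2: 1.355 (Δ0.105)  3: 1.106 (Δ0.144)  4: 1.260 (Δ0.010)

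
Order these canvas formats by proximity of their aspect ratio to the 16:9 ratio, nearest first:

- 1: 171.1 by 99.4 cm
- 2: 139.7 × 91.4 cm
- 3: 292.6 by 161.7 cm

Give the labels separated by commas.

3, 1, 2

Ratios: 1 = 171.1 / 99.4 ≈ 1.721; 2 = 139.7 / 91.4 ≈ 1.528; 3 = 292.6 / 161.7 ≈ 1.810.
|Δ from 1.778|: 1 0.057; 2 0.250; 3 0.032.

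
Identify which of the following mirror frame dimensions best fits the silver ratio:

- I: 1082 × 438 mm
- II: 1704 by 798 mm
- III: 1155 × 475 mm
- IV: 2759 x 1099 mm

III

Target silver ratio ≈ 2.414.
I: 2.470 (Δ0.056)  II: 2.135 (Δ0.279)  III: 2.432 (Δ0.018)  IV: 2.510 (Δ0.096)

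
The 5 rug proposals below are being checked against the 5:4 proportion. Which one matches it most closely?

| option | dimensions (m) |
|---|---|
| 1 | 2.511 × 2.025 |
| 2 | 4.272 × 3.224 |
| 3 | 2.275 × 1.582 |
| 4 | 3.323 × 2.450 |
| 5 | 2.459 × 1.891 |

1

Target 5:4 ≈ 1.250.
1: 1.240 (Δ0.010)  2: 1.325 (Δ0.075)  3: 1.438 (Δ0.188)  4: 1.356 (Δ0.106)  5: 1.300 (Δ0.050)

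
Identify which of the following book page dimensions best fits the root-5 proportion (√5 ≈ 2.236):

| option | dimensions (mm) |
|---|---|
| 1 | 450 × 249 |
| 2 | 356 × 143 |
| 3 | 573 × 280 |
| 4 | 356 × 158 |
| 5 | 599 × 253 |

Ratios (long/short): 1 ≈ 1.807; 2 ≈ 2.490; 3 ≈ 2.046; 4 ≈ 2.253; 5 ≈ 2.368.
root-5 ≈ 2.236; option 4 is nearest (Δ 0.017).

4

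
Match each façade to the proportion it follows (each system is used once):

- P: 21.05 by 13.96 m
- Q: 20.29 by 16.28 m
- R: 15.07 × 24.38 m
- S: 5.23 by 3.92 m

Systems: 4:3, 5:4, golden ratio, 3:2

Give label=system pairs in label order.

Ratios: P ≈ 1.508; Q ≈ 1.246; R ≈ 1.618; S ≈ 1.334.
Targets: 4:3 ≈ 1.333; 5:4 ≈ 1.250; golden ratio ≈ 1.618; 3:2 ≈ 1.500.

P=3:2, Q=5:4, R=golden ratio, S=4:3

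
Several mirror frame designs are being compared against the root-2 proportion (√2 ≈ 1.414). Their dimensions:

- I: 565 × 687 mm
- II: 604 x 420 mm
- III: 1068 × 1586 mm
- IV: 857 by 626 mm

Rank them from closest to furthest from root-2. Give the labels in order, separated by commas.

I: 687/565 ≈ 1.216 → |1.216 − 1.414| = 0.198
II: 604/420 ≈ 1.438 → |1.438 − 1.414| = 0.024
III: 1586/1068 ≈ 1.485 → |1.485 − 1.414| = 0.071
IV: 857/626 ≈ 1.369 → |1.369 − 1.414| = 0.045

II, IV, III, I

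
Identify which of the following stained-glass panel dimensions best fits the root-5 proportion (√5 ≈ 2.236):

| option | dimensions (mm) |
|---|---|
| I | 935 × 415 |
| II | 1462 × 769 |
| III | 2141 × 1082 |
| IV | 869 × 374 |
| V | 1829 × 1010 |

I

Target root-5 ≈ 2.236.
I: 2.253 (Δ0.017)  II: 1.901 (Δ0.335)  III: 1.979 (Δ0.257)  IV: 2.324 (Δ0.088)  V: 1.811 (Δ0.425)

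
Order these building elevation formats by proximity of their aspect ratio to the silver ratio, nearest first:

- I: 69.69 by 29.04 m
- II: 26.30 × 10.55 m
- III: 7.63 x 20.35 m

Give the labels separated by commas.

I, II, III

Ratios: I = 69.69 / 29.04 ≈ 2.400; II = 26.30 / 10.55 ≈ 2.493; III = 20.35 / 7.63 ≈ 2.667.
|Δ from 2.414|: I 0.014; II 0.079; III 0.253.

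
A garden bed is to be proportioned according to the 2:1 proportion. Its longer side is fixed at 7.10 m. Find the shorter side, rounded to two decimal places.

3.55 m

2:1 = 2.00000.
Shorter side = 7.10 ÷ 2.00000 ≈ 3.5500 → 3.55 m.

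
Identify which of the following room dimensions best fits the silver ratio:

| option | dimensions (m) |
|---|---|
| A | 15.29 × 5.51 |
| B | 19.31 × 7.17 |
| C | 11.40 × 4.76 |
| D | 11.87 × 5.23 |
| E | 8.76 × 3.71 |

C

Target silver ratio ≈ 2.414.
A: 2.775 (Δ0.361)  B: 2.693 (Δ0.279)  C: 2.395 (Δ0.019)  D: 2.270 (Δ0.144)  E: 2.361 (Δ0.053)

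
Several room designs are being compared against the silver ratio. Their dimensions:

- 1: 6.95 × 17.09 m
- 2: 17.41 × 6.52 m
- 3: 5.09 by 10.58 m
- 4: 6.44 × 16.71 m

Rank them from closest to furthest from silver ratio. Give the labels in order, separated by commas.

1: 17.09/6.95 ≈ 2.459 → |2.459 − 2.414| = 0.045
2: 17.41/6.52 ≈ 2.670 → |2.670 − 2.414| = 0.256
3: 10.58/5.09 ≈ 2.079 → |2.079 − 2.414| = 0.335
4: 16.71/6.44 ≈ 2.595 → |2.595 − 2.414| = 0.181

1, 4, 2, 3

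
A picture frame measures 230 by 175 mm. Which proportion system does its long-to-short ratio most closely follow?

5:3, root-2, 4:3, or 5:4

4:3

Ratio = 230 / 175 ≈ 1.314.
Distances: 5:3 1.667 (Δ 0.353); root-2 1.414 (Δ 0.100); 4:3 1.333 (Δ 0.019); 5:4 1.250 (Δ 0.064).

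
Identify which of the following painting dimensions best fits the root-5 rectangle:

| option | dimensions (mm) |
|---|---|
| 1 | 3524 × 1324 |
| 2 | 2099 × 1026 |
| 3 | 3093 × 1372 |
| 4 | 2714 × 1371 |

3

Target root-5 ≈ 2.236.
1: 2.662 (Δ0.426)  2: 2.046 (Δ0.190)  3: 2.254 (Δ0.018)  4: 1.980 (Δ0.256)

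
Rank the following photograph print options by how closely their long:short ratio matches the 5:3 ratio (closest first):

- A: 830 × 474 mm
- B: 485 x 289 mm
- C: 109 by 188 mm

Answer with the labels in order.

A: 830/474 ≈ 1.751 → |1.751 − 1.667| = 0.084
B: 485/289 ≈ 1.678 → |1.678 − 1.667| = 0.011
C: 188/109 ≈ 1.725 → |1.725 − 1.667| = 0.058

B, C, A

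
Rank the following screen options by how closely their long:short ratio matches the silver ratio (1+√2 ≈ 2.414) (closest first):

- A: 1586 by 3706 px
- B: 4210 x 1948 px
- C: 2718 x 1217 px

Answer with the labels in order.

A, C, B

A: 3706/1586 ≈ 2.337 → |2.337 − 2.414| = 0.077
B: 4210/1948 ≈ 2.161 → |2.161 − 2.414| = 0.253
C: 2718/1217 ≈ 2.233 → |2.233 − 2.414| = 0.181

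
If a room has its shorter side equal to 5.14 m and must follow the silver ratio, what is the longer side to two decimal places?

12.41 m

silver ratio ≈ 2.41421.
Longer side = 5.14 × 2.41421 ≈ 12.4090 → 12.41 m.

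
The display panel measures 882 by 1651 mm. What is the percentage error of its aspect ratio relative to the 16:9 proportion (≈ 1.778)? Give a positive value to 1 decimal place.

Ratio = 1651 / 882 ≈ 1.8719.
Ideal 16:9 ≈ 1.7778. |1.8719 − 1.7778| / 1.7778 ≈ 5.29% → 5.3%.

5.3%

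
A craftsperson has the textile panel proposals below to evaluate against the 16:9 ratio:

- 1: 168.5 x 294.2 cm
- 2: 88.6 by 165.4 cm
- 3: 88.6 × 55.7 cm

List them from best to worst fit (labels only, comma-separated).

1, 2, 3

Ratios: 1 = 294.2 / 168.5 ≈ 1.746; 2 = 165.4 / 88.6 ≈ 1.867; 3 = 88.6 / 55.7 ≈ 1.591.
|Δ from 1.778|: 1 0.032; 2 0.089; 3 0.187.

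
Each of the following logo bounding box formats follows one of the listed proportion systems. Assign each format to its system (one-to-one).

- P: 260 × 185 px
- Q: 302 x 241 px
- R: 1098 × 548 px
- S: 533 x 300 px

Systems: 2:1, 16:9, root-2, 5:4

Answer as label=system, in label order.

P = 260/185 ≈ 1.405 → root-2 (1.414)
Q = 302/241 ≈ 1.253 → 5:4 (1.250)
R = 1098/548 ≈ 2.004 → 2:1 (2.000)
S = 533/300 ≈ 1.777 → 16:9 (1.778)

P=root-2, Q=5:4, R=2:1, S=16:9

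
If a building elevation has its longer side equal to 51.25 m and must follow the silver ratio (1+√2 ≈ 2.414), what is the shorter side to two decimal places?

silver ratio ≈ 2.41421.
Shorter side = 51.25 ÷ 2.41421 ≈ 21.2285 → 21.23 m.

21.23 m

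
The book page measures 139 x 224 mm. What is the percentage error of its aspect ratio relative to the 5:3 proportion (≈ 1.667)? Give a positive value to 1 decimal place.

Ratio = 224 / 139 ≈ 1.6115.
Ideal 5:3 ≈ 1.6667. |1.6115 − 1.6667| / 1.6667 ≈ 3.31% → 3.3%.

3.3%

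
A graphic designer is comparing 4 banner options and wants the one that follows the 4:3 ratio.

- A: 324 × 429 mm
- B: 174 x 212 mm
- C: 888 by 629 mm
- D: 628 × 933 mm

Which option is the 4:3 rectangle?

Target 4:3 ≈ 1.333.
A: 1.324 (Δ0.009)  B: 1.218 (Δ0.115)  C: 1.412 (Δ0.079)  D: 1.486 (Δ0.153)

A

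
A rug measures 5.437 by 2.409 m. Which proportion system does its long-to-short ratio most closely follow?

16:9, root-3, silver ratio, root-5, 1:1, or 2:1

root-5

Ratio = 5.437 / 2.409 ≈ 2.257.
Distances: 16:9 1.778 (Δ 0.479); root-3 1.732 (Δ 0.525); silver ratio 2.414 (Δ 0.157); root-5 2.236 (Δ 0.021); 1:1 1.000 (Δ 1.257); 2:1 2.000 (Δ 0.257).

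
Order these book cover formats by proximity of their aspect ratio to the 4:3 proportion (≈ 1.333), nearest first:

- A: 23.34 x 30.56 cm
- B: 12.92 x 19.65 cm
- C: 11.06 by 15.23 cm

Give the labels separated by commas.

Ratios: A = 30.56 / 23.34 ≈ 1.309; B = 19.65 / 12.92 ≈ 1.521; C = 15.23 / 11.06 ≈ 1.377.
|Δ from 1.333|: A 0.024; B 0.188; C 0.044.

A, C, B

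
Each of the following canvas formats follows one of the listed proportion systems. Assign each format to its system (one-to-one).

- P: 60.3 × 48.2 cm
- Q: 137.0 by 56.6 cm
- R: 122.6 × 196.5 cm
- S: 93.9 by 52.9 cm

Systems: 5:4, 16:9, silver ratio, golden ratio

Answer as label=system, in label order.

P = 60.3/48.2 ≈ 1.251 → 5:4 (1.250)
Q = 137.0/56.6 ≈ 2.420 → silver ratio (2.414)
R = 196.5/122.6 ≈ 1.603 → golden ratio (1.618)
S = 93.9/52.9 ≈ 1.775 → 16:9 (1.778)

P=5:4, Q=silver ratio, R=golden ratio, S=16:9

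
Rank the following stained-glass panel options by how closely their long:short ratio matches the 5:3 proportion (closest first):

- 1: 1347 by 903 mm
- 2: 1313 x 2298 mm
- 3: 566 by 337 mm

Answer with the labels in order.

3, 2, 1

1: 1347/903 ≈ 1.492 → |1.492 − 1.667| = 0.175
2: 2298/1313 ≈ 1.750 → |1.750 − 1.667| = 0.083
3: 566/337 ≈ 1.680 → |1.680 − 1.667| = 0.013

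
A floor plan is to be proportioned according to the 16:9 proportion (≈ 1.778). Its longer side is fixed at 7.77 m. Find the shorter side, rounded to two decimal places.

16:9 ≈ 1.77778.
Shorter side = 7.77 ÷ 1.77778 ≈ 4.3706 → 4.37 m.

4.37 m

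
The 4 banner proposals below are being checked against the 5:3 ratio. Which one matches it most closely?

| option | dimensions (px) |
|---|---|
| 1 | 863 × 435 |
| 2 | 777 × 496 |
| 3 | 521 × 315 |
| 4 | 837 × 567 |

3

Target 5:3 ≈ 1.667.
1: 1.984 (Δ0.317)  2: 1.567 (Δ0.100)  3: 1.654 (Δ0.013)  4: 1.476 (Δ0.191)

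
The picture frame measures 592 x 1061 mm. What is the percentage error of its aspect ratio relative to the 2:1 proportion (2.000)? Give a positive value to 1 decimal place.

10.4%

Ratio = 1061 / 592 ≈ 1.7922.
Ideal 2:1 = 2.0000. |1.7922 − 2.0000| / 2.0000 ≈ 10.39% → 10.4%.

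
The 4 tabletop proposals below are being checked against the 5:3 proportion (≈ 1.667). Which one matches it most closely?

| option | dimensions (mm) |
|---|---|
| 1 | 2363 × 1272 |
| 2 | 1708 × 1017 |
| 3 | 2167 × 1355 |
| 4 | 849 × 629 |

Ratios (long/short): 1 ≈ 1.858; 2 ≈ 1.679; 3 ≈ 1.599; 4 ≈ 1.350.
5:3 ≈ 1.667; option 2 is nearest (Δ 0.012).

2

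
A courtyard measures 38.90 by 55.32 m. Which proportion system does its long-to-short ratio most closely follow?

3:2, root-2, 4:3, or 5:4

root-2

Ratio = 55.32 / 38.90 ≈ 1.422.
Distances: 3:2 1.500 (Δ 0.078); root-2 1.414 (Δ 0.008); 4:3 1.333 (Δ 0.089); 5:4 1.250 (Δ 0.172).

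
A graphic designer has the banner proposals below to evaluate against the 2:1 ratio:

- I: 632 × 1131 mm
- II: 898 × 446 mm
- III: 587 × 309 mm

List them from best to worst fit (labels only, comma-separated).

Ratios: I = 1131 / 632 ≈ 1.790; II = 898 / 446 ≈ 2.013; III = 587 / 309 ≈ 1.900.
|Δ from 2.000|: I 0.210; II 0.013; III 0.100.

II, III, I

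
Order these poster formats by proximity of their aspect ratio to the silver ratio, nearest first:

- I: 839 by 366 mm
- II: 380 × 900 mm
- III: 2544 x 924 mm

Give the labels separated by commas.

II, I, III

I: 839/366 ≈ 2.292 → |2.292 − 2.414| = 0.122
II: 900/380 ≈ 2.368 → |2.368 − 2.414| = 0.046
III: 2544/924 ≈ 2.753 → |2.753 − 2.414| = 0.339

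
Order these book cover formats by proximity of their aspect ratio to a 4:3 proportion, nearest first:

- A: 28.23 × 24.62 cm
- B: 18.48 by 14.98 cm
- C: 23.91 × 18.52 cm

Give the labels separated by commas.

C, B, A

Ratios: A = 28.23 / 24.62 ≈ 1.147; B = 18.48 / 14.98 ≈ 1.234; C = 23.91 / 18.52 ≈ 1.291.
|Δ from 1.333|: A 0.186; B 0.099; C 0.042.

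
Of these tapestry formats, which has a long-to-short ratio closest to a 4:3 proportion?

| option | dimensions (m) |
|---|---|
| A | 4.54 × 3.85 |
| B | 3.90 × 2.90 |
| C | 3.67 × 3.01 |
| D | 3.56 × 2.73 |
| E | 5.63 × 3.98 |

Ratios (long/short): A ≈ 1.179; B ≈ 1.345; C ≈ 1.219; D ≈ 1.304; E ≈ 1.415.
4:3 ≈ 1.333; option B is nearest (Δ 0.012).

B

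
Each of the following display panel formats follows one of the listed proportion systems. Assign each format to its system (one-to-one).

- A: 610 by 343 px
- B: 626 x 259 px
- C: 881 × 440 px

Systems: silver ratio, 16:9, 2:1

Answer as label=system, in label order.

A=16:9, B=silver ratio, C=2:1

A = 610/343 ≈ 1.778 → 16:9 (1.778)
B = 626/259 ≈ 2.417 → silver ratio (2.414)
C = 881/440 ≈ 2.002 → 2:1 (2.000)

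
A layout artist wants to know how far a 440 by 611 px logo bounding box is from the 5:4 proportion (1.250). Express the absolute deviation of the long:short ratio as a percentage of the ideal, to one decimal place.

Ratio = 611 / 440 ≈ 1.3886.
Ideal 5:4 = 1.2500. |1.3886 − 1.2500| / 1.2500 ≈ 11.09% → 11.1%.

11.1%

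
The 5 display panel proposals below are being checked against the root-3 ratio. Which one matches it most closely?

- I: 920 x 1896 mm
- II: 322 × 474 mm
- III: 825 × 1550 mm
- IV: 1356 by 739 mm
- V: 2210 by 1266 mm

V

Target root-3 ≈ 1.732.
I: 2.061 (Δ0.329)  II: 1.472 (Δ0.260)  III: 1.879 (Δ0.147)  IV: 1.835 (Δ0.103)  V: 1.746 (Δ0.014)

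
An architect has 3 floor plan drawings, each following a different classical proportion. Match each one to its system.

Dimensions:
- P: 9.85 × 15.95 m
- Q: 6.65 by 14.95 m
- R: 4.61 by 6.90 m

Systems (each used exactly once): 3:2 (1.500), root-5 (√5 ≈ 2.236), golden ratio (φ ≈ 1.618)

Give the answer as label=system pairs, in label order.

P = 15.95/9.85 ≈ 1.619 → golden ratio (1.618)
Q = 14.95/6.65 ≈ 2.248 → root-5 (2.236)
R = 6.90/4.61 ≈ 1.497 → 3:2 (1.500)

P=golden ratio, Q=root-5, R=3:2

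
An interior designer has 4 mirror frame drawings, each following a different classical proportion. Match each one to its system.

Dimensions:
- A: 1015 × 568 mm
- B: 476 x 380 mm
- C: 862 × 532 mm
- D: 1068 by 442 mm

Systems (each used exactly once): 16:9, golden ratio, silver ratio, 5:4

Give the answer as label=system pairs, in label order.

A = 1015/568 ≈ 1.787 → 16:9 (1.778)
B = 476/380 ≈ 1.253 → 5:4 (1.250)
C = 862/532 ≈ 1.620 → golden ratio (1.618)
D = 1068/442 ≈ 2.416 → silver ratio (2.414)

A=16:9, B=5:4, C=golden ratio, D=silver ratio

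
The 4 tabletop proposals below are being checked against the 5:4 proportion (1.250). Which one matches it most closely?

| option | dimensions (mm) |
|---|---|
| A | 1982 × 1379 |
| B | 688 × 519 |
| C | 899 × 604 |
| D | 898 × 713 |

Target 5:4 ≈ 1.250.
A: 1.437 (Δ0.187)  B: 1.326 (Δ0.076)  C: 1.488 (Δ0.238)  D: 1.259 (Δ0.009)

D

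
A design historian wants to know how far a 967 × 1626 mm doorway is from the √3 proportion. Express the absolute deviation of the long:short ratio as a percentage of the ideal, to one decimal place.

2.9%

Ratio = 1626 / 967 ≈ 1.6815.
Ideal root-3 ≈ 1.7321. |1.6815 − 1.7321| / 1.7321 ≈ 2.92% → 2.9%.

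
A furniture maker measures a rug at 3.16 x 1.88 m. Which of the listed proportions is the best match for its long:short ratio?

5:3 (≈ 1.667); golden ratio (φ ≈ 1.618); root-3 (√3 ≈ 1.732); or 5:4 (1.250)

3.16/1.88 ≈ 1.681. Nearest candidates are 5:3 (1.667, off by 0.014) and root-3 (1.732, off by 0.051).

5:3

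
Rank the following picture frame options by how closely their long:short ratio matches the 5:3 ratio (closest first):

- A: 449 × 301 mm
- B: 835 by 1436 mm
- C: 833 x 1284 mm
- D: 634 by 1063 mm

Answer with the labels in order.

A: 449/301 ≈ 1.492 → |1.492 − 1.667| = 0.175
B: 1436/835 ≈ 1.720 → |1.720 − 1.667| = 0.053
C: 1284/833 ≈ 1.541 → |1.541 − 1.667| = 0.126
D: 1063/634 ≈ 1.677 → |1.677 − 1.667| = 0.010

D, B, C, A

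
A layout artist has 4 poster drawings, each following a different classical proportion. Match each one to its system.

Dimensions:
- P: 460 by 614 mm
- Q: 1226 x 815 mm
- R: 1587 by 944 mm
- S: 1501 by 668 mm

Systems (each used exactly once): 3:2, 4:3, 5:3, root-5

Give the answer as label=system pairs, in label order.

P = 614/460 ≈ 1.335 → 4:3 (1.333)
Q = 1226/815 ≈ 1.504 → 3:2 (1.500)
R = 1587/944 ≈ 1.681 → 5:3 (1.667)
S = 1501/668 ≈ 2.247 → root-5 (2.236)

P=4:3, Q=3:2, R=5:3, S=root-5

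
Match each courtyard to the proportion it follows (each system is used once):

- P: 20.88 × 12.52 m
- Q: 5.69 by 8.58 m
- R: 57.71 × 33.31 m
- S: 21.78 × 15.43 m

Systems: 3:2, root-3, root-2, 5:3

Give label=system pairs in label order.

P=5:3, Q=3:2, R=root-3, S=root-2

Ratios: P ≈ 1.668; Q ≈ 1.508; R ≈ 1.733; S ≈ 1.412.
Targets: 3:2 ≈ 1.500; root-3 ≈ 1.732; root-2 ≈ 1.414; 5:3 ≈ 1.667.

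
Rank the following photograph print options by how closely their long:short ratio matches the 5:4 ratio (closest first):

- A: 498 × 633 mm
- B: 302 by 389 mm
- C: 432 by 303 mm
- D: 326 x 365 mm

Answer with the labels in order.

A, B, D, C

Ratios: A = 633 / 498 ≈ 1.271; B = 389 / 302 ≈ 1.288; C = 432 / 303 ≈ 1.426; D = 365 / 326 ≈ 1.120.
|Δ from 1.250|: A 0.021; B 0.038; C 0.176; D 0.130.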